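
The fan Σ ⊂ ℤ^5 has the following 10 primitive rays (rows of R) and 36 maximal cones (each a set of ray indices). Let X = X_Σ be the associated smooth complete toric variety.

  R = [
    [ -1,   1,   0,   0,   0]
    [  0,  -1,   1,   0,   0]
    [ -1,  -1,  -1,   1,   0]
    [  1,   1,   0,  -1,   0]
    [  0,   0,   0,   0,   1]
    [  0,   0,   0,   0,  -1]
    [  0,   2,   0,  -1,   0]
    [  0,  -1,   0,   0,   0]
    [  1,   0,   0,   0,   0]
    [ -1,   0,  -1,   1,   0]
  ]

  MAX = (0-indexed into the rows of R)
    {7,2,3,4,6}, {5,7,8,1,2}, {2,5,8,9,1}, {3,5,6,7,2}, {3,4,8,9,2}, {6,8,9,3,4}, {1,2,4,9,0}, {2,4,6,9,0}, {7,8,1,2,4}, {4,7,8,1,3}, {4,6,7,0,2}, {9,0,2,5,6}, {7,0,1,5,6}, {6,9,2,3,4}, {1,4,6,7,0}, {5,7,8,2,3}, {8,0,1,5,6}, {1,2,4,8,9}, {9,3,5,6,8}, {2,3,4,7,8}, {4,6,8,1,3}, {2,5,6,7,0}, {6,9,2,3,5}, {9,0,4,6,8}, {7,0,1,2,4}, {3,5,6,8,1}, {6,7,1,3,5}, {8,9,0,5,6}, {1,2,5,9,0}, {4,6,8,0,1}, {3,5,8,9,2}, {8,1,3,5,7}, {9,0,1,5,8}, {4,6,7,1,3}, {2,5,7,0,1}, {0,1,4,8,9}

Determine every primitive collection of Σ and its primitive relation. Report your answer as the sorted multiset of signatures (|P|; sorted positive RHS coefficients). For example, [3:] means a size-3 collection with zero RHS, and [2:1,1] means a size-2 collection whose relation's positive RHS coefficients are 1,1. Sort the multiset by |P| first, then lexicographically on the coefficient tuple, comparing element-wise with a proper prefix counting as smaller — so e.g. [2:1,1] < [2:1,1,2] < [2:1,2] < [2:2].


Δ(Σ) — 10 vertices, 11 min non-faces:

  • {4,5}:  v_{4} + v_{5} = 0 — sig = [2:]
  • {0,3}:  v_{0} + v_{3} = v_{6} — sig = [2:1]
  • {7,9}:  v_{7} + v_{9} = v_{2} — sig = [2:1]
  • {0,7,8}:  v_{0} + v_{7} + v_{8} = 0 — sig = [3:]
  • {1,3,9}:  v_{1} + v_{3} + v_{9} = 0 — sig = [3:]
  • {0,2,8}:  v_{0} + v_{2} + v_{8} = v_{9} — sig = [3:1]
  • {1,2,3}:  v_{1} + v_{2} + v_{3} = v_{7} — sig = [3:1]
  • {1,6,9}:  v_{1} + v_{6} + v_{9} = v_{0} — sig = [3:1]
  • {6,7,8}:  v_{6} + v_{7} + v_{8} = v_{3} — sig = [3:1]
  • {1,2,6}:  v_{1} + v_{2} + v_{6} = v_{0} + v_{7} — sig = [3:1,1]
  • {2,6,8}:  v_{2} + v_{6} + v_{8} = v_{3} + v_{9} — sig = [3:1,1]

Hence PRS(X_Σ) =
    [2:]
    [2:1]
    [2:1]
    [3:]
    [3:]
    [3:1]
    [3:1]
    [3:1]
    [3:1]
    [3:1,1]
    [3:1,1]


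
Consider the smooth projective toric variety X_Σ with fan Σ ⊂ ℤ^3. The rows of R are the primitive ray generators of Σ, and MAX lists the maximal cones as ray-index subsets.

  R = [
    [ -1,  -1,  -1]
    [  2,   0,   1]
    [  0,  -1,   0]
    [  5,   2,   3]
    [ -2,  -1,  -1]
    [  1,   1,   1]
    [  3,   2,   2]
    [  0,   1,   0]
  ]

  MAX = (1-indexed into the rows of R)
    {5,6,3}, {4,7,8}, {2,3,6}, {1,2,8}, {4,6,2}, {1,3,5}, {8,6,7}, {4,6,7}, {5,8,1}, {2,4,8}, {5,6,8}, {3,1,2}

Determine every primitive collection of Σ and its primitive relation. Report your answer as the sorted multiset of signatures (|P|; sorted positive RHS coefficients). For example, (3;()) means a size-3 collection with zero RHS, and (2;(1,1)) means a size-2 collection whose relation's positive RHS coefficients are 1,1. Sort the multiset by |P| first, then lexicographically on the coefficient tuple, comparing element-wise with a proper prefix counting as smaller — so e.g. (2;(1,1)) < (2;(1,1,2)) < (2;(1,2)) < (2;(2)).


Δ(Σ) — 8 vertices, 12 min non-faces:

  {1,6}:  v_{1} + v_{6} = 0  →  sig = (2;())
  {3,8}:  v_{3} + v_{8} = 0  →  sig = (2;())
  {2,5}:  v_{2} + v_{5} = v_{3}  →  sig = (2;(1))
  {2,7}:  v_{2} + v_{7} = v_{4}  →  sig = (2;(1))
  {5,7}:  v_{5} + v_{7} = v_{6}  →  sig = (2;(1))
  {1,7}:  v_{1} + v_{7} = v_{2} + v_{8}  →  sig = (2;(1,1))
  {3,7}:  v_{3} + v_{7} = v_{2} + v_{6}  →  sig = (2;(1,1))
  {4,5}:  v_{4} + v_{5} = v_{2} + v_{6}  →  sig = (2;(1,1))
  {1,4}:  v_{1} + v_{4} = 2·v_{2} + v_{8}  →  sig = (2;(1,2))
  {3,4}:  v_{3} + v_{4} = 2·v_{2} + v_{6}  →  sig = (2;(1,2))
  {2,6,8}:  v_{2} + v_{6} + v_{8} = v_{7}  →  sig = (3;(1))
  {4,6,8}:  v_{4} + v_{6} + v_{8} = 2·v_{7}  →  sig = (3;(2))

Signatures (|P|; sorted positive RHS coefficients), sorted:
[(2;()), (2;()), (2;(1)), (2;(1)), (2;(1)), (2;(1,1)), (2;(1,1)), (2;(1,1)), (2;(1,2)), (2;(1,2)), (3;(1)), (3;(2))]


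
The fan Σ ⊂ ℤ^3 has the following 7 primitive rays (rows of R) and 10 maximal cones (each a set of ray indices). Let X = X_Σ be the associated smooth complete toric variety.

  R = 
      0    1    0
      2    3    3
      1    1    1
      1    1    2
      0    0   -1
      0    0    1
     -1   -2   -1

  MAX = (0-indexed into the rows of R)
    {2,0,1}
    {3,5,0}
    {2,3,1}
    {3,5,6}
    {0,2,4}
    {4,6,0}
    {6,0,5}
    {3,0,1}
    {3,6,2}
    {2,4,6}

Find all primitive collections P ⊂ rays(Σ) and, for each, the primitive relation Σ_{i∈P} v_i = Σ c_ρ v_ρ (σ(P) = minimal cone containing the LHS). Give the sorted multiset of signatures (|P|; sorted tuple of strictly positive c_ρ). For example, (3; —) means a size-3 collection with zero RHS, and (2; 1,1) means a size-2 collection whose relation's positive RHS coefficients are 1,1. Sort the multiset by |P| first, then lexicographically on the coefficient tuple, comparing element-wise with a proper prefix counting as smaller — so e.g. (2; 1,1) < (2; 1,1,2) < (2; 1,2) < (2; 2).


Σ has 9 primitive collections:

  P = {4,5}:  v_{4} + v_{5} = 0  ⟹  sig = (2; —)
  P = {1,6}:  v_{1} + v_{6} = v_{3}  ⟹  sig = (2; 1)
  P = {2,5}:  v_{2} + v_{5} = v_{3}  ⟹  sig = (2; 1)
  P = {3,4}:  v_{3} + v_{4} = v_{2}  ⟹  sig = (2; 1)
  P = {1,4}:  v_{1} + v_{4} = v_{0} + 2·v_{2}  ⟹  sig = (2; 1,2)
  P = {1,5}:  v_{1} + v_{5} = v_{0} + 2·v_{3}  ⟹  sig = (2; 1,2)
  P = {0,2,6}:  v_{0} + v_{2} + v_{6} = 0  ⟹  sig = (3; —)
  P = {0,2,3}:  v_{0} + v_{2} + v_{3} = v_{1}  ⟹  sig = (3; 1)
  P = {0,3,6}:  v_{0} + v_{3} + v_{6} = v_{5}  ⟹  sig = (3; 1)

Signatures (|P|; sorted positive RHS coefficients), sorted:
    |P|=2: 6 collections, coeffs (), (1), (1), (1), (1,2), (1,2)
    |P|=3: 3 collections, coeffs (), (1), (1)


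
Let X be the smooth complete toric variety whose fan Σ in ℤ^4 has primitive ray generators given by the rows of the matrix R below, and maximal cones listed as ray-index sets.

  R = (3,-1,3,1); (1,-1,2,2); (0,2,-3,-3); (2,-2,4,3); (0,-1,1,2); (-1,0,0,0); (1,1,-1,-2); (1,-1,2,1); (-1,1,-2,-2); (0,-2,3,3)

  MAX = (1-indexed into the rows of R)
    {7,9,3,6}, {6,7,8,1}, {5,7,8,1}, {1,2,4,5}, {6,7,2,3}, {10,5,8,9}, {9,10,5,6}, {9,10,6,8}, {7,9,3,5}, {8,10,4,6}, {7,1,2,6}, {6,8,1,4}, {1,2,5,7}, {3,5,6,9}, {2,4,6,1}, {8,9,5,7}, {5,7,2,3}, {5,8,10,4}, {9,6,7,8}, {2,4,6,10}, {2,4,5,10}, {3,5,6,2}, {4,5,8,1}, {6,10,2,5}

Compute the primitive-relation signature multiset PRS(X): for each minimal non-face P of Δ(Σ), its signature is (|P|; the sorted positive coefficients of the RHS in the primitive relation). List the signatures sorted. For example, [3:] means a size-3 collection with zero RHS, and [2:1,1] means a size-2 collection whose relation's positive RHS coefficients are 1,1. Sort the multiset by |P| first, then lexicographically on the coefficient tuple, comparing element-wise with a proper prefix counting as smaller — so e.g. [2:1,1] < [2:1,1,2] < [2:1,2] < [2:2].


15 collections generate NE(X_Σ); each relation:

  P={2,9}:  v_{2} + v_{9} = 0 ; sig = [2:]
  P={3,10}:  v_{3} + v_{10} = 0 ; sig = [2:]
  P={2,8}:  v_{2} + v_{8} = v_{4} ; sig = [2:1]
  P={3,8}:  v_{3} + v_{8} = v_{7} ; sig = [2:1]
  P={4,7}:  v_{4} + v_{7} = v_{1} ; sig = [2:1]
  P={4,9}:  v_{4} + v_{9} = v_{8} ; sig = [2:1]
  P={7,10}:  v_{7} + v_{10} = v_{8} ; sig = [2:1]
  P={1,9}:  v_{1} + v_{9} = v_{7} + v_{8} ; sig = [2:1,1]
  P={1,10}:  v_{1} + v_{10} = v_{4} + v_{8} ; sig = [2:1,1]
  P={3,4}:  v_{3} + v_{4} = v_{2} + v_{7} ; sig = [2:1,1]
  P={1,3}:  v_{1} + v_{3} = v_{2} + 2·v_{7} ; sig = [2:1,2]
  P={5,6,7}:  v_{5} + v_{6} + v_{7} = 0 ; sig = [3:]
  P={1,5,6}:  v_{1} + v_{5} + v_{6} = v_{4} ; sig = [3:1]
  P={5,6,8}:  v_{5} + v_{6} + v_{8} = v_{10} ; sig = [3:1]
  P={4,5,6}:  v_{4} + v_{5} + v_{6} = v_{2} + v_{10} ; sig = [3:1,1]

Hence PRS(X_Σ) =
    [2:]
    [2:]
    [2:1]
    [2:1]
    [2:1]
    [2:1]
    [2:1]
    [2:1,1]
    [2:1,1]
    [2:1,1]
    [2:1,2]
    [3:]
    [3:1]
    [3:1]
    [3:1,1]


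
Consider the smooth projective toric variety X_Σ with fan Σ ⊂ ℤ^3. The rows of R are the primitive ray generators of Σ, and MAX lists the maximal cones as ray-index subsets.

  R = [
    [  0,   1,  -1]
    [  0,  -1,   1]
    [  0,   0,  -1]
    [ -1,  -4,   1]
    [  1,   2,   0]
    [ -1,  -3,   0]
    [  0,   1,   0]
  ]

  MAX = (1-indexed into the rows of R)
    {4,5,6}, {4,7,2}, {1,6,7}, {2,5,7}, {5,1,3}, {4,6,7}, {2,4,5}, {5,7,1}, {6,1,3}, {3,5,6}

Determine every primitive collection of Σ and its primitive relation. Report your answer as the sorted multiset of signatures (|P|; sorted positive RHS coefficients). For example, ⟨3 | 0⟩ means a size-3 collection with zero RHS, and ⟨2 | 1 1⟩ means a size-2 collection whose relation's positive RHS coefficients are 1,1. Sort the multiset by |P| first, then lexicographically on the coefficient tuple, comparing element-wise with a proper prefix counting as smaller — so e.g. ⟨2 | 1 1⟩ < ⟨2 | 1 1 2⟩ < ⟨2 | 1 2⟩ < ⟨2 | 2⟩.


The 9 primitive collections of Σ (r=7, n=3):

  {1,2}:  v_{1} + v_{2} = 0  ⟹  sig = ⟨2 | 0⟩
  {1,4}:  v_{1} + v_{4} = v_{6}  ⟹  sig = ⟨2 | 1⟩
  {2,6}:  v_{2} + v_{6} = v_{4}  ⟹  sig = ⟨2 | 1⟩
  {3,7}:  v_{3} + v_{7} = v_{1}  ⟹  sig = ⟨2 | 1⟩
  {2,3}:  v_{2} + v_{3} = v_{5} + v_{6}  ⟹  sig = ⟨2 | 1 1⟩
  {3,4}:  v_{3} + v_{4} = v_{5} + 2·v_{6}  ⟹  sig = ⟨2 | 1 2⟩
  {5,6,7}:  v_{5} + v_{6} + v_{7} = 0  ⟹  sig = ⟨3 | 0⟩
  {1,5,6}:  v_{1} + v_{5} + v_{6} = v_{3}  ⟹  sig = ⟨3 | 1⟩
  {4,5,7}:  v_{4} + v_{5} + v_{7} = v_{2}  ⟹  sig = ⟨3 | 1⟩

Hence PRS(X_Σ) =
    |P|=2: 6 collections, coeffs (), (1), (1), (1), (1,1), (1,2)
    |P|=3: 3 collections, coeffs (), (1), (1)


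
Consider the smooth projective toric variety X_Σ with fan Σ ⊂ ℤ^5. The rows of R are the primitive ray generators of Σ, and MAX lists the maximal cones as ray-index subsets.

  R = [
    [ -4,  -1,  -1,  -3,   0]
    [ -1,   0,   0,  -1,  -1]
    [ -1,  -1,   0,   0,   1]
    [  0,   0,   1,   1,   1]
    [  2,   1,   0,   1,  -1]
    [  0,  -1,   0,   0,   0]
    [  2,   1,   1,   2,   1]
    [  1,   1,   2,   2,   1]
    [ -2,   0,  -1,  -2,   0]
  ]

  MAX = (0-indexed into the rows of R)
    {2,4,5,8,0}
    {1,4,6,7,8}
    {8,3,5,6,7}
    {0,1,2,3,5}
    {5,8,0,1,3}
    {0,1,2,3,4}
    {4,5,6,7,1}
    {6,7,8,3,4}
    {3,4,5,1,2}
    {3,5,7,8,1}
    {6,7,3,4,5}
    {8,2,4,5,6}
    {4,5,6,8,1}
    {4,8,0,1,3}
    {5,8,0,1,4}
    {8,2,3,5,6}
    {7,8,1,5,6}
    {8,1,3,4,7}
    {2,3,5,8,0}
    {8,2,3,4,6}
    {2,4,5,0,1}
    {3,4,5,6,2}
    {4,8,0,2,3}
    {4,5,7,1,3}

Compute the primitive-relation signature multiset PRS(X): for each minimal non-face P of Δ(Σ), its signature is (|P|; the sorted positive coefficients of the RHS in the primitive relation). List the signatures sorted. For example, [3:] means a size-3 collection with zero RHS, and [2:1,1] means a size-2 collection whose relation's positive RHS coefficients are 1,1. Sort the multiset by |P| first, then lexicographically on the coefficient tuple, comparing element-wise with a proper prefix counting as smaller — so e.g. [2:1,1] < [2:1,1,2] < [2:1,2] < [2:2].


Minimal non-faces — 9 found among 9 rays, 24 max cones:

  • {0,6}:  v_{0} + v_{6} = v_{3} + v_{8}  →  sig = [2:1,1]
  • {0,7}:  v_{0} + v_{7} = v_{1} + 2·v_{3} + v_{8}  →  sig = [2:1,1,2]
  • {2,7}:  v_{2} + v_{7} = 2·v_{3}  →  sig = [2:2]
  • {1,2,6}:  v_{1} + v_{2} + v_{6} = v_{3}  →  sig = [3:1]
  • {1,2,8}:  v_{1} + v_{2} + v_{8} = v_{0}  →  sig = [3:1]
  • {1,3,6}:  v_{1} + v_{3} + v_{6} = v_{7}  →  sig = [3:1]
  • {3,4,5,8}:  v_{3} + v_{4} + v_{5} + v_{8} = 0  →  sig = [4:]
  • {0,3,4,5}:  v_{0} + v_{3} + v_{4} + v_{5} = v_{1} + v_{2}  →  sig = [4:1,1]
  • {4,5,7,8}:  v_{4} + v_{5} + v_{7} + v_{8} = v_{1} + v_{6}  →  sig = [4:1,1]

so the primitive-relation signature multiset is
    |P|=2: 3 collections, coeffs (1,1), (1,1,2), (2)
    |P|=3: 3 collections, coeffs (1), (1), (1)
    |P|=4: 3 collections, coeffs (), (1,1), (1,1)


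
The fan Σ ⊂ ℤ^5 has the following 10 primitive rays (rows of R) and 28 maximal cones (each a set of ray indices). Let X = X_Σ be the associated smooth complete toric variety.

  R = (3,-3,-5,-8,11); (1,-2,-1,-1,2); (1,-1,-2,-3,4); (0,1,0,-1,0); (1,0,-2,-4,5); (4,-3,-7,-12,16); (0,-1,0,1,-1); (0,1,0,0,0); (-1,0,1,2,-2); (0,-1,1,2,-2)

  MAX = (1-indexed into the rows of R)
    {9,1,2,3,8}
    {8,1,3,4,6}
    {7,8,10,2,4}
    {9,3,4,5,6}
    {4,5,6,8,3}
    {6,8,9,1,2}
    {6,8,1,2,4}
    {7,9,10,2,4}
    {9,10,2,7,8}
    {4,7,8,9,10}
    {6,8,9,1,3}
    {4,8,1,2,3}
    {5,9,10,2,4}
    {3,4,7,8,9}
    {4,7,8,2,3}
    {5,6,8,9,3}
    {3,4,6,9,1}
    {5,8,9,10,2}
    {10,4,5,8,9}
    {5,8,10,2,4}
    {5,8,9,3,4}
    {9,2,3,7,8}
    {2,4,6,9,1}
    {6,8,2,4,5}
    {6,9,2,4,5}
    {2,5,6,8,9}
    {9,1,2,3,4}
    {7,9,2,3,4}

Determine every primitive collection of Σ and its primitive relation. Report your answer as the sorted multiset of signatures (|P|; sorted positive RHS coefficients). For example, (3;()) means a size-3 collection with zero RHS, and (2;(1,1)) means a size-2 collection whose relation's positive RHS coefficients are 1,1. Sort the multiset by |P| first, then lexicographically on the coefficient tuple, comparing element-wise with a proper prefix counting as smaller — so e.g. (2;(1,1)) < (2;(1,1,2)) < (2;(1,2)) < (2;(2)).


The 12 primitive collections of Σ (r=10, n=5):

  P={1,5}:  v_{1} + v_{5} = v_{6}  →  sig = (2;(1))
  P={3,10}:  v_{3} + v_{10} = v_{2}  →  sig = (2;(1))
  P={5,7}:  v_{5} + v_{7} = v_{3}  →  sig = (2;(1))
  P={6,7}:  v_{6} + v_{7} = v_{1} + v_{3}  →  sig = (2;(1,1))
  P={1,7}:  v_{1} + v_{7} = v_{2} + 2·v_{3}  →  sig = (2;(1,2))
  P={1,10}:  v_{1} + v_{10} = 2·v_{2} + v_{5}  →  sig = (2;(1,2))
  P={6,10}:  v_{6} + v_{10} = 2·v_{2} + 2·v_{5}  →  sig = (2;(2,2))
  P={2,3,5}:  v_{2} + v_{3} + v_{5} = v_{1}  →  sig = (3;(1))
  P={2,3,6}:  v_{2} + v_{3} + v_{6} = 2·v_{1}  →  sig = (3;(2))
  P={2,4,8,9}:  v_{2} + v_{4} + v_{8} + v_{9} = 0  →  sig = (4;())
  P={1,4,8,9}:  v_{1} + v_{4} + v_{8} + v_{9} = v_{3} + v_{5}  →  sig = (4;(1,1))
  P={4,6,8,9}:  v_{4} + v_{6} + v_{8} + v_{9} = v_{3} + 2·v_{5}  →  sig = (4;(1,2))

so the primitive-relation signature multiset is
    (2;(1))
    (2;(1))
    (2;(1))
    (2;(1,1))
    (2;(1,2))
    (2;(1,2))
    (2;(2,2))
    (3;(1))
    (3;(2))
    (4;())
    (4;(1,1))
    (4;(1,2))


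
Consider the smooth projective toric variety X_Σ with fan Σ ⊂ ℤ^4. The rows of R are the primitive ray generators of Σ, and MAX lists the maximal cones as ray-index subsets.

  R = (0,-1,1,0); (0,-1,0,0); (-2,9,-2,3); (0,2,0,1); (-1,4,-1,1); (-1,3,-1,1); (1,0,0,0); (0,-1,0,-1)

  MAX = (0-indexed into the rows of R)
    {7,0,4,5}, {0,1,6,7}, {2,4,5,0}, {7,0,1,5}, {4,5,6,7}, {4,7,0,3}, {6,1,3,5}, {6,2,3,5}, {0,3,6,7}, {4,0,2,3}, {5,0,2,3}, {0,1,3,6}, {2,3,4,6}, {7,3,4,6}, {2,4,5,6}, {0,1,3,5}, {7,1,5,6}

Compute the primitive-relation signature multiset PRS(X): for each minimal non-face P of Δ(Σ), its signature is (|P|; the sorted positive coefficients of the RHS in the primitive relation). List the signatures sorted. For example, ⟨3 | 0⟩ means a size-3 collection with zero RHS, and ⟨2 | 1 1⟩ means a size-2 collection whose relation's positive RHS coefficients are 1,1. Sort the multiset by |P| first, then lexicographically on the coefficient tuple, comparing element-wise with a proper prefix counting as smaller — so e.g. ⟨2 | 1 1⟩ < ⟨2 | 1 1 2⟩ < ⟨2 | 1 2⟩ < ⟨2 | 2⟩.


Σ has 9 primitive collections:

  P={1,4}:  v_{1} + v_{4} = v_{5} — sig = ⟨2 | 1⟩
  P={1,2}:  v_{1} + v_{2} = v_{3} + 2·v_{5} — sig = ⟨2 | 1 2⟩
  P={2,7}:  v_{2} + v_{7} = 2·v_{4} — sig = ⟨2 | 2⟩
  P={1,3,7}:  v_{1} + v_{3} + v_{7} = 0 — sig = ⟨3 | 0⟩
  P={0,5,6}:  v_{0} + v_{5} + v_{6} = v_{3} — sig = ⟨3 | 1⟩
  P={3,4,5}:  v_{3} + v_{4} + v_{5} = v_{2} — sig = ⟨3 | 1⟩
  P={3,5,7}:  v_{3} + v_{5} + v_{7} = v_{4} — sig = ⟨3 | 1⟩
  P={0,2,6}:  v_{0} + v_{2} + v_{6} = 2·v_{3} + v_{4} — sig = ⟨3 | 1 2⟩
  P={0,4,6}:  v_{0} + v_{4} + v_{6} = 2·v_{3} + v_{7} — sig = ⟨3 | 1 2⟩

Hence PRS(X_Σ) =
[⟨2 | 1⟩, ⟨2 | 1 2⟩, ⟨2 | 2⟩, ⟨3 | 0⟩, ⟨3 | 1⟩, ⟨3 | 1⟩, ⟨3 | 1⟩, ⟨3 | 1 2⟩, ⟨3 | 1 2⟩]


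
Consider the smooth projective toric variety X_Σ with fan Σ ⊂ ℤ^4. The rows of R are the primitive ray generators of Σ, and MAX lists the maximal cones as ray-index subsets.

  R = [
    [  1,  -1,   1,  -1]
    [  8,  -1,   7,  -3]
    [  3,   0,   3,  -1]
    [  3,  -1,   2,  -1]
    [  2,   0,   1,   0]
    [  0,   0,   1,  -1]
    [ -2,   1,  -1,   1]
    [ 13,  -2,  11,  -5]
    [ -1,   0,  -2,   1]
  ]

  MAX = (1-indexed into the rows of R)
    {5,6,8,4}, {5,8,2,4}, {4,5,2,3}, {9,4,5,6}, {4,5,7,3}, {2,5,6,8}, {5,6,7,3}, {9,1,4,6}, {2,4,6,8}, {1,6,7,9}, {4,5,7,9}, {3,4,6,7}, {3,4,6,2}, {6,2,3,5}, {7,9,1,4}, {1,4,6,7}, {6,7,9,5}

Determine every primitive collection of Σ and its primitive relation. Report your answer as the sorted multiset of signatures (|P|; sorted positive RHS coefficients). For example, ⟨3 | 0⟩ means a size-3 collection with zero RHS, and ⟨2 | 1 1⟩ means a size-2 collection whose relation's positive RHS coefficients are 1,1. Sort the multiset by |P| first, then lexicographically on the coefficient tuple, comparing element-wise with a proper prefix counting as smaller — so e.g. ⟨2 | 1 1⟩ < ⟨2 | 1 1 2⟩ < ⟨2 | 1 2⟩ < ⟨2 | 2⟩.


14 minimal non-faces of Δ(Σ) (on 9 rays):

  {1,5}:  v_{1} + v_{5} = v_{4} ; sig = ⟨2 | 1⟩
  {3,9}:  v_{3} + v_{9} = v_{5} ; sig = ⟨2 | 1⟩
  {7,8}:  v_{7} + v_{8} = v_{2} + v_{3} ; sig = ⟨2 | 1 1⟩
  {1,2}:  v_{1} + v_{2} = v_{3} + 2·v_{4} + v_{6} ; sig = ⟨2 | 1 1 2⟩
  {1,3}:  v_{1} + v_{3} = 2·v_{4} + v_{6} + v_{7} ; sig = ⟨2 | 1 1 2⟩
  {1,8}:  v_{1} + v_{8} = v_{2} + 2·v_{4} + v_{6} ; sig = ⟨2 | 1 1 2⟩
  {2,9}:  v_{2} + v_{9} = v_{4} + 2·v_{5} + v_{6} ; sig = ⟨2 | 1 1 2⟩
  {2,7}:  v_{2} + v_{7} = 2·v_{3} ; sig = ⟨2 | 2⟩
  {3,8}:  v_{3} + v_{8} = 2·v_{2} ; sig = ⟨2 | 2⟩
  {8,9}:  v_{8} + v_{9} = 2·v_{4} + 3·v_{5} + 2·v_{6} ; sig = ⟨2 | 2 2 3⟩
  {4,6,7,9}:  v_{4} + v_{6} + v_{7} + v_{9} = 0 ; sig = ⟨4 | 0⟩
  {2,4,5,6}:  v_{2} + v_{4} + v_{5} + v_{6} = v_{8} ; sig = ⟨4 | 1⟩
  {3,4,5,6}:  v_{3} + v_{4} + v_{5} + v_{6} = v_{2} ; sig = ⟨4 | 1⟩
  {4,5,6,7}:  v_{4} + v_{5} + v_{6} + v_{7} = v_{3} ; sig = ⟨4 | 1⟩

Signatures (|P|; sorted positive RHS coefficients), sorted:
[⟨2 | 1⟩, ⟨2 | 1⟩, ⟨2 | 1 1⟩, ⟨2 | 1 1 2⟩, ⟨2 | 1 1 2⟩, ⟨2 | 1 1 2⟩, ⟨2 | 1 1 2⟩, ⟨2 | 2⟩, ⟨2 | 2⟩, ⟨2 | 2 2 3⟩, ⟨4 | 0⟩, ⟨4 | 1⟩, ⟨4 | 1⟩, ⟨4 | 1⟩]


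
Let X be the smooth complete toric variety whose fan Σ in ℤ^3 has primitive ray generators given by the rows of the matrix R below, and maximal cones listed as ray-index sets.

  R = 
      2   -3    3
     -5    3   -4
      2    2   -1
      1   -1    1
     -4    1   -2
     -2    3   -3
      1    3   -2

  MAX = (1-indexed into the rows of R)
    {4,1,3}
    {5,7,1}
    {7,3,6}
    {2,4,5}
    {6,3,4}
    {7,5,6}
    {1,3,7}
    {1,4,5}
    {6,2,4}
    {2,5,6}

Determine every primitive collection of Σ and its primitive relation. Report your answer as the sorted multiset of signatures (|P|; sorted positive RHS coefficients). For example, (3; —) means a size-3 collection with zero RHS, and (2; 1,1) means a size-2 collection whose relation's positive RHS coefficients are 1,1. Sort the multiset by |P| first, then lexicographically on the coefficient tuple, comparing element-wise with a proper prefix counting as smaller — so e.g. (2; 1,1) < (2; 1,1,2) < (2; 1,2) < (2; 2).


Minimal non-faces — 7 found among 7 rays, 10 max cones:

  {1,6}:  v_{1} + v_{6} = 0  so sig = (2; —)
  {3,5}:  v_{3} + v_{5} = v_{6}  so sig = (2; 1)
  {4,7}:  v_{4} + v_{7} = v_{3}  so sig = (2; 1)
  {1,2}:  v_{1} + v_{2} = v_{4} + v_{5}  so sig = (2; 1,1)
  {2,3}:  v_{2} + v_{3} = v_{4} + 2·v_{6}  so sig = (2; 1,2)
  {2,7}:  v_{2} + v_{7} = 2·v_{6}  so sig = (2; 2)
  {4,5,6}:  v_{4} + v_{5} + v_{6} = v_{2}  so sig = (3; 1)

Signatures (|P|; sorted positive RHS coefficients), sorted:
    |P|=2: 6 collections, coeffs (), (1), (1), (1,1), (1,2), (2)
    |P|=3: 1 collection, coeffs (1)


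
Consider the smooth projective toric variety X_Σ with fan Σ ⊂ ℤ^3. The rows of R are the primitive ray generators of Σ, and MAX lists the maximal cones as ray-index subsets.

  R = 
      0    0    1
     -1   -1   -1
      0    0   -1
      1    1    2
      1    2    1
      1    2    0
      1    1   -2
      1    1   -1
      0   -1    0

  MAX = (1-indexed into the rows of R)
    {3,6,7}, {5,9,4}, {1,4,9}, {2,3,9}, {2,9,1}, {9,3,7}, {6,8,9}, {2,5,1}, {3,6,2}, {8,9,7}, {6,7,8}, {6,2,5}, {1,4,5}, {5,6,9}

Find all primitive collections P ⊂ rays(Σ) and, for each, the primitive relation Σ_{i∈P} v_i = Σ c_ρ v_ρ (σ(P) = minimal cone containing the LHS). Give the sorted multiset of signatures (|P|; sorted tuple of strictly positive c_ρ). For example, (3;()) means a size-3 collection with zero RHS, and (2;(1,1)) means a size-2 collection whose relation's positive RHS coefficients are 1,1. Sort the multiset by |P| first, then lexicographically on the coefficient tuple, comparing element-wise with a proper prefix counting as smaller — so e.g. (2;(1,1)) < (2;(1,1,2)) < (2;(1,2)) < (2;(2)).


The 20 primitive collections of Σ (r=9, n=3):

  • {1,3}:  v_{1} + v_{3} = 0  so sig = (2;())
  • {1,6}:  v_{1} + v_{6} = v_{5}  so sig = (2;(1))
  • {1,7}:  v_{1} + v_{7} = v_{8}  so sig = (2;(1))
  • {2,4}:  v_{2} + v_{4} = v_{1}  so sig = (2;(1))
  • {3,5}:  v_{3} + v_{5} = v_{6}  so sig = (2;(1))
  • {3,8}:  v_{3} + v_{8} = v_{7}  so sig = (2;(1))
  • {1,8}:  v_{1} + v_{8} = v_{6} + v_{9}  so sig = (2;(1,1))
  • {3,4}:  v_{3} + v_{4} = v_{5} + v_{9}  so sig = (2;(1,1))
  • {5,7}:  v_{5} + v_{7} = v_{6} + v_{8}  so sig = (2;(1,1))
  • {4,8}:  v_{4} + v_{8} = v_{5} + v_{6} + 2·v_{9}  so sig = (2;(1,1,2))
  • {4,6}:  v_{4} + v_{6} = 2·v_{5} + v_{9}  so sig = (2;(1,2))
  • {5,8}:  v_{5} + v_{8} = 2·v_{6} + v_{9}  so sig = (2;(1,2))
  • {2,8}:  v_{2} + v_{8} = 2·v_{3}  so sig = (2;(2))
  • {4,7}:  v_{4} + v_{7} = 2·v_{6} + 2·v_{9}  so sig = (2;(2,2))
  • {2,7}:  v_{2} + v_{7} = 3·v_{3}  so sig = (2;(3))
  • {2,5,9}:  v_{2} + v_{5} + v_{9} = 0  so sig = (3;())
  • {1,5,9}:  v_{1} + v_{5} + v_{9} = v_{4}  so sig = (3;(1))
  • {2,6,9}:  v_{2} + v_{6} + v_{9} = v_{3}  so sig = (3;(1))
  • {3,6,9}:  v_{3} + v_{6} + v_{9} = v_{8}  so sig = (3;(1))
  • {6,7,9}:  v_{6} + v_{7} + v_{9} = 2·v_{8}  so sig = (3;(2))

Sorted signature multiset PRS(X):
    (2;())
    (2;(1))
    (2;(1))
    (2;(1))
    (2;(1))
    (2;(1))
    (2;(1,1))
    (2;(1,1))
    (2;(1,1))
    (2;(1,1,2))
    (2;(1,2))
    (2;(1,2))
    (2;(2))
    (2;(2,2))
    (2;(3))
    (3;())
    (3;(1))
    (3;(1))
    (3;(1))
    (3;(2))


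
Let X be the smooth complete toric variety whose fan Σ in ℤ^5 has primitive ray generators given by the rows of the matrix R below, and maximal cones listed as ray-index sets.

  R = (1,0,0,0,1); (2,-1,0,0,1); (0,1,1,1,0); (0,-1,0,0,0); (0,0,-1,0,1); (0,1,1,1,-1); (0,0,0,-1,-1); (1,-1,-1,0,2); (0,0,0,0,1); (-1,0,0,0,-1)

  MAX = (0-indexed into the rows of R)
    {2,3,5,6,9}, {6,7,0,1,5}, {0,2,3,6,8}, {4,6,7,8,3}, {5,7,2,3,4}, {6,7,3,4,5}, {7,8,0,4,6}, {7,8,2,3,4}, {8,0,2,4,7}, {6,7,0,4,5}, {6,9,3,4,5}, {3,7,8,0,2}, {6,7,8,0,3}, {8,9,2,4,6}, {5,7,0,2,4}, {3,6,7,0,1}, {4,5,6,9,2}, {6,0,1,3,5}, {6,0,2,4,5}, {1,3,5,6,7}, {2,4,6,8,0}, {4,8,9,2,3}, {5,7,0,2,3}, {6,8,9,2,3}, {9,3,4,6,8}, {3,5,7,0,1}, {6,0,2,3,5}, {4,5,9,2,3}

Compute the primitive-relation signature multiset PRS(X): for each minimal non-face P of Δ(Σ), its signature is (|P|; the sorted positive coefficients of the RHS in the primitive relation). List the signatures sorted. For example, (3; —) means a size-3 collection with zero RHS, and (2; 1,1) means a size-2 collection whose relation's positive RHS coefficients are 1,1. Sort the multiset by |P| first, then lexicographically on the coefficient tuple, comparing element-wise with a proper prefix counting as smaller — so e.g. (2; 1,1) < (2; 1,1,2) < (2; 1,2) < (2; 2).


Δ(Σ) — 10 vertices, 11 min non-faces:

  {0,9}:  v_{0} + v_{9} = 0 — sig = (2; —)
  {5,8}:  v_{5} + v_{8} = v_{2} — sig = (2; 1)
  {7,9}:  v_{7} + v_{9} = v_{3} + v_{4} — sig = (2; 1,1)
  {1,9}:  v_{1} + v_{9} = v_{3} + v_{5} + v_{6} + v_{7} — sig = (2; 1,1,1,1)
  {1,2}:  v_{1} + v_{2} = 2·v_{0} + v_{3} + v_{5} — sig = (2; 1,1,2)
  {1,4}:  v_{1} + v_{4} = v_{5} + v_{6} + 2·v_{7} — sig = (2; 1,1,2)
  {1,8}:  v_{1} + v_{8} = 2·v_{0} + v_{3} — sig = (2; 1,2)
  {0,3,4}:  v_{0} + v_{3} + v_{4} = v_{7} — sig = (3; 1)
  {2,6,7}:  v_{2} + v_{6} + v_{7} = v_{0} — sig = (3; 1)
  {2,3,4,6}:  v_{2} + v_{3} + v_{4} + v_{6} = 0 — sig = (4; —)
  {0,3,5,6,7}:  v_{0} + v_{3} + v_{5} + v_{6} + v_{7} = v_{1} — sig = (5; 1)

Signatures (|P|; sorted positive RHS coefficients), sorted:
    |P|=2: 7 collections, coeffs (), (1), (1,1), (1,1,1,1), (1,1,2), (1,1,2), (1,2)
    |P|=3: 2 collections, coeffs (1), (1)
    |P|=4: 1 collection, coeffs ()
    |P|=5: 1 collection, coeffs (1)


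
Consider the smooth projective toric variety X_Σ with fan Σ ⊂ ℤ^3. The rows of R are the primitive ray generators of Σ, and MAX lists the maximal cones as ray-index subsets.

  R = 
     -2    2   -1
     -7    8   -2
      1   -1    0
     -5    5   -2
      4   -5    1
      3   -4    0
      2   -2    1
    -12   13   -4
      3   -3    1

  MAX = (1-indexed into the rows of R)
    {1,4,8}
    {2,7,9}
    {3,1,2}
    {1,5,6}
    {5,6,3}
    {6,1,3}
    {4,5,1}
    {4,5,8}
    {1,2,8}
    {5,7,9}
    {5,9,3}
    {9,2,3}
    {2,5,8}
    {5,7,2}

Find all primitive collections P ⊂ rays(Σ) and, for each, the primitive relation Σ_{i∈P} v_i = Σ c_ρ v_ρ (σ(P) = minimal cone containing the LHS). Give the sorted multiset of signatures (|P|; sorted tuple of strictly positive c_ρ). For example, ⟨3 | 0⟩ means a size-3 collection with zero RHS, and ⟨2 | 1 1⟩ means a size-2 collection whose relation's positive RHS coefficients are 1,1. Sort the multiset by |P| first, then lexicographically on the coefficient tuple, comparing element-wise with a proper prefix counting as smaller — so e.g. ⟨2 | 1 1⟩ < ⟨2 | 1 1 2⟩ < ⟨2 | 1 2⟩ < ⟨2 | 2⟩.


Δ(Σ) — 9 vertices, 20 min non-faces:

  {1,7}:  v_{1} + v_{7} = 0 — sig = ⟨2 | 0⟩
  {1,9}:  v_{1} + v_{9} = v_{3} — sig = ⟨2 | 1⟩
  {2,4}:  v_{2} + v_{4} = v_{8} — sig = ⟨2 | 1⟩
  {3,7}:  v_{3} + v_{7} = v_{9} — sig = ⟨2 | 1⟩
  {4,9}:  v_{4} + v_{9} = v_{1} — sig = ⟨2 | 1⟩
  {4,7}:  v_{4} + v_{7} = v_{2} + v_{5} — sig = ⟨2 | 1 1⟩
  {6,7}:  v_{6} + v_{7} = v_{3} + v_{5} — sig = ⟨2 | 1 1⟩
  {8,9}:  v_{8} + v_{9} = v_{1} + v_{2} — sig = ⟨2 | 1 1⟩
  {3,8}:  v_{3} + v_{8} = 2·v_{1} + v_{2} — sig = ⟨2 | 1 2⟩
  {6,8}:  v_{6} + v_{8} = 2·v_{1} + v_{4} — sig = ⟨2 | 1 2⟩
  {6,9}:  v_{6} + v_{9} = 2·v_{3} + v_{5} — sig = ⟨2 | 1 2⟩
  {7,8}:  v_{7} + v_{8} = 2·v_{2} + v_{5} — sig = ⟨2 | 1 2⟩
  {4,6}:  v_{4} + v_{6} = 3·v_{1} + v_{5} — sig = ⟨2 | 1 3⟩
  {2,6}:  v_{2} + v_{6} = 2·v_{1} — sig = ⟨2 | 2⟩
  {3,4}:  v_{3} + v_{4} = 2·v_{1} — sig = ⟨2 | 2⟩
  {2,5,9}:  v_{2} + v_{5} + v_{9} = 0 — sig = ⟨3 | 0⟩
  {1,2,5}:  v_{1} + v_{2} + v_{5} = v_{4} — sig = ⟨3 | 1⟩
  {1,3,5}:  v_{1} + v_{3} + v_{5} = v_{6} — sig = ⟨3 | 1⟩
  {2,3,5}:  v_{2} + v_{3} + v_{5} = v_{1} — sig = ⟨3 | 1⟩
  {1,5,8}:  v_{1} + v_{5} + v_{8} = 2·v_{4} — sig = ⟨3 | 2⟩

Sorted signature multiset PRS(X):
    ⟨2 | 0⟩
    ⟨2 | 1⟩
    ⟨2 | 1⟩
    ⟨2 | 1⟩
    ⟨2 | 1⟩
    ⟨2 | 1 1⟩
    ⟨2 | 1 1⟩
    ⟨2 | 1 1⟩
    ⟨2 | 1 2⟩
    ⟨2 | 1 2⟩
    ⟨2 | 1 2⟩
    ⟨2 | 1 2⟩
    ⟨2 | 1 3⟩
    ⟨2 | 2⟩
    ⟨2 | 2⟩
    ⟨3 | 0⟩
    ⟨3 | 1⟩
    ⟨3 | 1⟩
    ⟨3 | 1⟩
    ⟨3 | 2⟩


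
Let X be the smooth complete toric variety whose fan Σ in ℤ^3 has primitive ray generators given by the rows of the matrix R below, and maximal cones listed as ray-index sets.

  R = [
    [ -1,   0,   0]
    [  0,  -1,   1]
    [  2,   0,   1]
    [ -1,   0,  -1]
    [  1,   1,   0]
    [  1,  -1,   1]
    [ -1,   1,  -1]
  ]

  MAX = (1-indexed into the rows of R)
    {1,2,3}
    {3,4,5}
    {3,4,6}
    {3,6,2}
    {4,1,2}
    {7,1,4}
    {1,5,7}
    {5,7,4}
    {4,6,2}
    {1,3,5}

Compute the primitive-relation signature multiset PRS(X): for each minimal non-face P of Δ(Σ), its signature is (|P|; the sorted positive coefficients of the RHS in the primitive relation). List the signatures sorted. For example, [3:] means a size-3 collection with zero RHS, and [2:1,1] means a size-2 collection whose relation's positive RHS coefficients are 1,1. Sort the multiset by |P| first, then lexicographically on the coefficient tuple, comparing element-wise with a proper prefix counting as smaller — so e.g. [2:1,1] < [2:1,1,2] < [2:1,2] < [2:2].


Primitive collections (9):

  • {6,7}:  v_{6} + v_{7} = 0  ⇒ sig = [2:]
  • {1,6}:  v_{1} + v_{6} = v_{2}  ⇒ sig = [2:1]
  • {2,7}:  v_{2} + v_{7} = v_{1}  ⇒ sig = [2:1]
  • {3,7}:  v_{3} + v_{7} = v_{5}  ⇒ sig = [2:1]
  • {5,6}:  v_{5} + v_{6} = v_{3}  ⇒ sig = [2:1]
  • {2,5}:  v_{2} + v_{5} = v_{1} + v_{3}  ⇒ sig = [2:1,1]
  • {1,3,4}:  v_{1} + v_{3} + v_{4} = 0  ⇒ sig = [3:]
  • {1,4,5}:  v_{1} + v_{4} + v_{5} = v_{7}  ⇒ sig = [3:1]
  • {2,3,4}:  v_{2} + v_{3} + v_{4} = v_{6}  ⇒ sig = [3:1]

Sorted signature multiset PRS(X):
{ [2:],  [2:1] ×4,  [2:1,1],  [3:],  [3:1] ×2 }


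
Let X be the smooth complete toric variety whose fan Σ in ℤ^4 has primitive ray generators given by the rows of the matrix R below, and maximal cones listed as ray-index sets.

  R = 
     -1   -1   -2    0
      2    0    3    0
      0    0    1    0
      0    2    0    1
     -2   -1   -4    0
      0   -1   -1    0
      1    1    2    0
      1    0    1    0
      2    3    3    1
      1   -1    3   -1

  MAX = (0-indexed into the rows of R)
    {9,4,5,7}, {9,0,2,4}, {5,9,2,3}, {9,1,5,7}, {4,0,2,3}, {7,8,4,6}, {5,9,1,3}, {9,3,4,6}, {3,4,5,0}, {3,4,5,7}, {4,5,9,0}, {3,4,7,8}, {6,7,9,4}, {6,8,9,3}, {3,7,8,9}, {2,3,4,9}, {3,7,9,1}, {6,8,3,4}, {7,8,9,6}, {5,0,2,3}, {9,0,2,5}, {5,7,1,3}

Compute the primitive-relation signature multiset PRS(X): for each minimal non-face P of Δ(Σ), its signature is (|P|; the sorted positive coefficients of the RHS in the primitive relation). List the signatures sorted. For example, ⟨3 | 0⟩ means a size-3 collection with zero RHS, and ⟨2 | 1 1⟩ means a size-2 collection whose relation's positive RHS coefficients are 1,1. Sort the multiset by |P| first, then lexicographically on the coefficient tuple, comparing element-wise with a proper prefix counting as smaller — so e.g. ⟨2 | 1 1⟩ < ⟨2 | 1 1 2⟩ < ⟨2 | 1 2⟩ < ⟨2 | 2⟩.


20 collections generate NE(X_Σ); each relation:

  {0,6}:  v_{0} + v_{6} = 0  ⟹  sig = ⟨2 | 0⟩
  {0,7}:  v_{0} + v_{7} = v_{5}  ⟹  sig = ⟨2 | 1⟩
  {1,4}:  v_{1} + v_{4} = v_{5}  ⟹  sig = ⟨2 | 1⟩
  {5,6}:  v_{5} + v_{6} = v_{7}  ⟹  sig = ⟨2 | 1⟩
  {0,8}:  v_{0} + v_{8} = v_{3} + v_{7}  ⟹  sig = ⟨2 | 1 1⟩
  {2,6}:  v_{2} + v_{6} = v_{3} + v_{9}  ⟹  sig = ⟨2 | 1 1⟩
  {2,7}:  v_{2} + v_{7} = v_{3} + v_{5} + v_{9}  ⟹  sig = ⟨2 | 1 1 1⟩
  {0,1}:  v_{0} + v_{1} = v_{3} + 2·v_{5} + v_{9}  ⟹  sig = ⟨2 | 1 1 2⟩
  {1,6}:  v_{1} + v_{6} = v_{3} + 2·v_{7} + v_{9}  ⟹  sig = ⟨2 | 1 1 2⟩
  {2,8}:  v_{2} + v_{8} = 2·v_{3} + v_{7} + v_{9}  ⟹  sig = ⟨2 | 1 1 2⟩
  {5,8}:  v_{5} + v_{8} = v_{3} + 2·v_{7}  ⟹  sig = ⟨2 | 1 2⟩
  {1,8}:  v_{1} + v_{8} = 2·v_{3} + 3·v_{7} + v_{9}  ⟹  sig = ⟨2 | 1 2 3⟩
  {1,2}:  v_{1} + v_{2} = 2·v_{3} + 2·v_{5} + 2·v_{9}  ⟹  sig = ⟨2 | 2 2 2⟩
  {0,3,9}:  v_{0} + v_{3} + v_{9} = v_{2}  ⟹  sig = ⟨3 | 1⟩
  {3,6,7}:  v_{3} + v_{6} + v_{7} = v_{8}  ⟹  sig = ⟨3 | 1⟩
  {4,8,9}:  v_{4} + v_{8} + v_{9} = v_{6}  ⟹  sig = ⟨3 | 1⟩
  {2,4,5}:  v_{2} + v_{4} + v_{5} = 2·v_{0}  ⟹  sig = ⟨3 | 2⟩
  {3,4,7,9}:  v_{3} + v_{4} + v_{7} + v_{9} = 0  ⟹  sig = ⟨4 | 0⟩
  {3,4,5,9}:  v_{3} + v_{4} + v_{5} + v_{9} = v_{0}  ⟹  sig = ⟨4 | 1⟩
  {3,5,7,9}:  v_{3} + v_{5} + v_{7} + v_{9} = v_{1}  ⟹  sig = ⟨4 | 1⟩

Hence PRS(X_Σ) =
{ ⟨2 | 0⟩,  ⟨2 | 1⟩ ×3,  ⟨2 | 1 1⟩ ×2,  ⟨2 | 1 1 1⟩,  ⟨2 | 1 1 2⟩ ×3,  ⟨2 | 1 2⟩,  ⟨2 | 1 2 3⟩,  ⟨2 | 2 2 2⟩,  ⟨3 | 1⟩ ×3,  ⟨3 | 2⟩,  ⟨4 | 0⟩,  ⟨4 | 1⟩ ×2 }


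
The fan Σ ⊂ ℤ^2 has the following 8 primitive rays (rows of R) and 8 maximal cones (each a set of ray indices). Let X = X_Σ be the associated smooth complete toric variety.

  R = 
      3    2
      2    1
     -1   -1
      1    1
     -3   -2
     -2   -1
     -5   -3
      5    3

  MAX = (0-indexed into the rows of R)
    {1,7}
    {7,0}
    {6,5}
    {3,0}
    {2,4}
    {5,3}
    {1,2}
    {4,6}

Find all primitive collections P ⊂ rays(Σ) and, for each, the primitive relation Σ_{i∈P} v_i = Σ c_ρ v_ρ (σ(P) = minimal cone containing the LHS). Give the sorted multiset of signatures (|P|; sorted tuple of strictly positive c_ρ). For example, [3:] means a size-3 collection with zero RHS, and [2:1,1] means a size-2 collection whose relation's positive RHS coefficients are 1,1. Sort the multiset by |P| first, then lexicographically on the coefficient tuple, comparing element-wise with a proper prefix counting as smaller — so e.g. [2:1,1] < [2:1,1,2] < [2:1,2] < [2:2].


Primitive collections (20):

  P={0,4}:  v_{0} + v_{4} = 0  →  sig = [2:]
  P={1,5}:  v_{1} + v_{5} = 0  →  sig = [2:]
  P={2,3}:  v_{2} + v_{3} = 0  →  sig = [2:]
  P={6,7}:  v_{6} + v_{7} = 0  →  sig = [2:]
  P={0,1}:  v_{0} + v_{1} = v_{7}  →  sig = [2:1]
  P={0,2}:  v_{0} + v_{2} = v_{1}  →  sig = [2:1]
  P={0,5}:  v_{0} + v_{5} = v_{3}  →  sig = [2:1]
  P={0,6}:  v_{0} + v_{6} = v_{5}  →  sig = [2:1]
  P={1,3}:  v_{1} + v_{3} = v_{0}  →  sig = [2:1]
  P={1,4}:  v_{1} + v_{4} = v_{2}  →  sig = [2:1]
  P={1,6}:  v_{1} + v_{6} = v_{4}  →  sig = [2:1]
  P={2,5}:  v_{2} + v_{5} = v_{4}  →  sig = [2:1]
  P={3,4}:  v_{3} + v_{4} = v_{5}  →  sig = [2:1]
  P={4,5}:  v_{4} + v_{5} = v_{6}  →  sig = [2:1]
  P={4,7}:  v_{4} + v_{7} = v_{1}  →  sig = [2:1]
  P={5,7}:  v_{5} + v_{7} = v_{0}  →  sig = [2:1]
  P={2,6}:  v_{2} + v_{6} = 2·v_{4}  →  sig = [2:2]
  P={2,7}:  v_{2} + v_{7} = 2·v_{1}  →  sig = [2:2]
  P={3,6}:  v_{3} + v_{6} = 2·v_{5}  →  sig = [2:2]
  P={3,7}:  v_{3} + v_{7} = 2·v_{0}  →  sig = [2:2]

Signatures (|P|; sorted positive RHS coefficients), sorted:
    [2:]
    [2:]
    [2:]
    [2:]
    [2:1]
    [2:1]
    [2:1]
    [2:1]
    [2:1]
    [2:1]
    [2:1]
    [2:1]
    [2:1]
    [2:1]
    [2:1]
    [2:1]
    [2:2]
    [2:2]
    [2:2]
    [2:2]


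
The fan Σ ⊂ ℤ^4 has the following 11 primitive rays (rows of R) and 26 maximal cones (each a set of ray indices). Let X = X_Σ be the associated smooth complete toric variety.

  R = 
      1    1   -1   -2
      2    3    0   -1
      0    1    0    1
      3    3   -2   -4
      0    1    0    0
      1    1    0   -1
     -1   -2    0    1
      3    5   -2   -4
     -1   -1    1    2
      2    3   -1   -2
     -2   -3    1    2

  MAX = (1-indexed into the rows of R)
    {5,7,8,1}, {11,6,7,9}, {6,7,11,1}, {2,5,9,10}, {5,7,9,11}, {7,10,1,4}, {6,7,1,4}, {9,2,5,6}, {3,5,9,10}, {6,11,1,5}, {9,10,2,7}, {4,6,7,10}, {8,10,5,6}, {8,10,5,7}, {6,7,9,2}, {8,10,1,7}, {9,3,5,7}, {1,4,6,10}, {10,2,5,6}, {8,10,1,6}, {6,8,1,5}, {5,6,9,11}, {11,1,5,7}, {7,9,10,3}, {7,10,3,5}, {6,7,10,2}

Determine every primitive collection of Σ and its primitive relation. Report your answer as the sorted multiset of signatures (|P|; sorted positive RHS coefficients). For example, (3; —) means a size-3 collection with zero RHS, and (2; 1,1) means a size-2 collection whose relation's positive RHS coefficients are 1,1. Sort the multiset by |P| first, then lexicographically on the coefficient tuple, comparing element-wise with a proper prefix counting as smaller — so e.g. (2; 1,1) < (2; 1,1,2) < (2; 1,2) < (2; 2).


|primitive collections| = 25. Relations:

  P={1,9}:  v_{1} + v_{9} = 0 ; sig = (2; —)
  P={10,11}:  v_{10} + v_{11} = 0 ; sig = (2; —)
  P={1,2}:  v_{1} + v_{2} = v_{6} + v_{10} ; sig = (2; 1,1)
  P={2,11}:  v_{2} + v_{11} = v_{6} + v_{9} ; sig = (2; 1,1)
  P={3,6}:  v_{3} + v_{6} = v_{9} + v_{10} ; sig = (2; 1,1)
  P={4,5}:  v_{4} + v_{5} = v_{1} + v_{10} ; sig = (2; 1,1)
  P={8,9}:  v_{8} + v_{9} = v_{5} + v_{10} ; sig = (2; 1,1)
  P={8,11}:  v_{8} + v_{11} = v_{1} + v_{5} ; sig = (2; 1,1)
  P={1,3}:  v_{1} + v_{3} = v_{5} + v_{7} + v_{10} ; sig = (2; 1,1,1)
  P={3,11}:  v_{3} + v_{11} = v_{5} + v_{7} + v_{9} ; sig = (2; 1,1,1)
  P={4,9}:  v_{4} + v_{9} = v_{6} + v_{7} + v_{10} ; sig = (2; 1,1,1)
  P={4,11}:  v_{4} + v_{11} = v_{1} + v_{6} + v_{7} ; sig = (2; 1,1,1)
  P={2,8}:  v_{2} + v_{8} = v_{5} + v_{6} + 2·v_{10} ; sig = (2; 1,1,2)
  P={3,4}:  v_{3} + v_{4} = v_{7} + 2·v_{10} ; sig = (2; 1,2)
  P={2,4}:  v_{2} + v_{4} = 2·v_{6} + v_{7} + 2·v_{10} ; sig = (2; 1,2,2)
  P={3,8}:  v_{3} + v_{8} = 2·v_{5} + v_{7} + 2·v_{10} ; sig = (2; 1,2,2)
  P={2,3}:  v_{2} + v_{3} = 2·v_{9} + 2·v_{10} ; sig = (2; 2,2)
  P={4,8}:  v_{4} + v_{8} = 2·v_{1} + 2·v_{10} ; sig = (2; 2,2)
  P={5,6,7}:  v_{5} + v_{6} + v_{7} = 0 ; sig = (3; —)
  P={1,5,10}:  v_{1} + v_{5} + v_{10} = v_{8} ; sig = (3; 1)
  P={6,9,10}:  v_{6} + v_{9} + v_{10} = v_{2} ; sig = (3; 1)
  P={2,5,7}:  v_{2} + v_{5} + v_{7} = v_{9} + v_{10} ; sig = (3; 1,1)
  P={6,7,8}:  v_{6} + v_{7} + v_{8} = v_{1} + v_{10} ; sig = (3; 1,1)
  P={1,6,7,10}:  v_{1} + v_{6} + v_{7} + v_{10} = v_{4} ; sig = (4; 1)
  P={5,7,9,10}:  v_{5} + v_{7} + v_{9} + v_{10} = v_{3} ; sig = (4; 1)

so the primitive-relation signature multiset is
{ (2; —) ×2,  (2; 1,1) ×6,  (2; 1,1,1) ×4,  (2; 1,1,2),  (2; 1,2),  (2; 1,2,2) ×2,  (2; 2,2) ×2,  (3; —),  (3; 1) ×2,  (3; 1,1) ×2,  (4; 1) ×2 }


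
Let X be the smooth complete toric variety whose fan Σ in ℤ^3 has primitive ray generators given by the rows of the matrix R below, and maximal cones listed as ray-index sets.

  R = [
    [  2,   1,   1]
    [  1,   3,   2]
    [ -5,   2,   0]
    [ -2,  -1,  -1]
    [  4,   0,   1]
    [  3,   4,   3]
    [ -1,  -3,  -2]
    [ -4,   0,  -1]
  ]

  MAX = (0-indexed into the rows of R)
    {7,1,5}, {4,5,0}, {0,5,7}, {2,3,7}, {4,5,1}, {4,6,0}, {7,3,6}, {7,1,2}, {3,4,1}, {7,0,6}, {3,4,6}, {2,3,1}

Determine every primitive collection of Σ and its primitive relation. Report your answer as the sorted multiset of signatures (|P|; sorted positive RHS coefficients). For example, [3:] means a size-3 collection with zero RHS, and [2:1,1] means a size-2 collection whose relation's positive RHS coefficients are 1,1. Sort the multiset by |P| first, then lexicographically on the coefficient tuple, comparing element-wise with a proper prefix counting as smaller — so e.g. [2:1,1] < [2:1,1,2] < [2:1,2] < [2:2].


11 minimal non-faces of Δ(Σ) (on 8 rays):

  P = {0,3}:  v_{0} + v_{3} = 0 — sig = [2:]
  P = {1,6}:  v_{1} + v_{6} = 0 — sig = [2:]
  P = {4,7}:  v_{4} + v_{7} = 0 — sig = [2:]
  P = {0,1}:  v_{0} + v_{1} = v_{5} — sig = [2:1]
  P = {3,5}:  v_{3} + v_{5} = v_{1} — sig = [2:1]
  P = {5,6}:  v_{5} + v_{6} = v_{0} — sig = [2:1]
  P = {0,2}:  v_{0} + v_{2} = v_{1} + v_{7} — sig = [2:1,1]
  P = {2,4}:  v_{2} + v_{4} = v_{1} + v_{3} — sig = [2:1,1]
  P = {2,6}:  v_{2} + v_{6} = v_{3} + v_{7} — sig = [2:1,1]
  P = {2,5}:  v_{2} + v_{5} = 2·v_{1} + v_{7} — sig = [2:1,2]
  P = {1,3,7}:  v_{1} + v_{3} + v_{7} = v_{2} — sig = [3:1]

Sorted signature multiset PRS(X):
{ [2:] ×3,  [2:1] ×3,  [2:1,1] ×3,  [2:1,2],  [3:1] }


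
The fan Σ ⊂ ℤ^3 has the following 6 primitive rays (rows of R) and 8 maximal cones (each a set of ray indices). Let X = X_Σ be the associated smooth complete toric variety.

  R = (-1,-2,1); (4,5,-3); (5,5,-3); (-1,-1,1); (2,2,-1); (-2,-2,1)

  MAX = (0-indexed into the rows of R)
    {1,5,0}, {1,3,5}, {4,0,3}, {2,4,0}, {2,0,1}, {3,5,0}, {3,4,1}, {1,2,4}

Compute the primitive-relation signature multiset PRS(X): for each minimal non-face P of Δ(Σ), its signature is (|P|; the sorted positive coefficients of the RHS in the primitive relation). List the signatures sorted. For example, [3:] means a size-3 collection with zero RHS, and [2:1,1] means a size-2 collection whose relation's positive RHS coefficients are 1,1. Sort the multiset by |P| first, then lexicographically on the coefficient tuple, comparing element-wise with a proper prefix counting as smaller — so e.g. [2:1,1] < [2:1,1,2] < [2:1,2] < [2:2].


Primitive collections (5):

  {4,5}:  v_{4} + v_{5} = 0  ⇒ sig = [2:]
  {2,5}:  v_{2} + v_{5} = v_{0} + v_{1}  ⇒ sig = [2:1,1]
  {2,3}:  v_{2} + v_{3} = 2·v_{4}  ⇒ sig = [2:2]
  {0,1,3}:  v_{0} + v_{1} + v_{3} = v_{4}  ⇒ sig = [3:1]
  {0,1,4}:  v_{0} + v_{1} + v_{4} = v_{2}  ⇒ sig = [3:1]

Hence PRS(X_Σ) =
[[2:], [2:1,1], [2:2], [3:1], [3:1]]
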